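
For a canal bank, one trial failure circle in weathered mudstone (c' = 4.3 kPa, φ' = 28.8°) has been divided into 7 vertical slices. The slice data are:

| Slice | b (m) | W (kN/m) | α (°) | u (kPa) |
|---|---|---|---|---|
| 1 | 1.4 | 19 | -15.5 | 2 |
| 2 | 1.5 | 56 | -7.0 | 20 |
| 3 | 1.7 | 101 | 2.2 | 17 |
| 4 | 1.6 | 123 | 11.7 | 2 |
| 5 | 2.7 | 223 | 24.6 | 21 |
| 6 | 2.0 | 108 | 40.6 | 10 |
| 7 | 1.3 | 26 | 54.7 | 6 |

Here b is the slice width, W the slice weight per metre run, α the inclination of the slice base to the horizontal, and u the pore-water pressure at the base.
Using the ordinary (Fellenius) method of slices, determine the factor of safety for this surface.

FS = 1.47

Ordinary method of slices: FS = Σ[c'·Δl_i + (W_i cosα_i − u_i·Δl_i)·tanφ'] / Σ W_i sinα_i, with Δl_i = b_i / cosα_i.
Slice 1: Δl = 1.4/cos(-15.5°) = 1.453 m; N'_1 = 19·cos(-15.5°) − 2·1.453 = 15.4; c'Δl = 6.25; W sinα = -5.1
Slice 2: Δl = 1.5/cos(-7.0°) = 1.511 m; N'_2 = 56·cos(-7.0°) − 20·1.511 = 25.4; c'Δl = 6.50; W sinα = -6.8
Slice 3: Δl = 1.7/cos2.2° = 1.701 m; N'_3 = 101·cos2.2° − 17·1.701 = 72.0; c'Δl = 7.32; W sinα = 3.9
Slice 4: Δl = 1.6/cos11.7° = 1.634 m; N'_4 = 123·cos11.7° − 2·1.634 = 117.2; c'Δl = 7.03; W sinα = 24.9
Slice 5: Δl = 2.7/cos24.6° = 2.970 m; N'_5 = 223·cos24.6° − 21·2.970 = 140.4; c'Δl = 12.77; W sinα = 92.8
Slice 6: Δl = 2.0/cos40.6° = 2.634 m; N'_6 = 108·cos40.6° − 10·2.634 = 55.7; c'Δl = 11.33; W sinα = 70.3
Slice 7: Δl = 1.3/cos54.7° = 2.250 m; N'_7 = 26·cos54.7° − 6·2.250 = 1.5; c'Δl = 9.67; W sinα = 21.2
Σc'Δl = 60.9 kN/m; ΣN' = 427.5 kN/m; ΣW sinα = 201.3 kN/m
Resisting = 60.9 + 427.5·tan28.8° = 60.9 + 235.0 = 295.9 kN/m
FS = 295.9 / 201.3 = 1.470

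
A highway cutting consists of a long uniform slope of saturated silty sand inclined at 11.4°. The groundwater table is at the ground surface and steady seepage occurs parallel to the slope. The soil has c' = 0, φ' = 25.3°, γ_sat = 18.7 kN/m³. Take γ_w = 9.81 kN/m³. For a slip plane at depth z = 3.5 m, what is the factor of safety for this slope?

FS = 1.11

With seepage parallel to the slope and the water table at the surface, the effective normal stress on the slip plane uses the buoyant unit weight γ' = γ_sat − γ_w while the driving shear stress uses γ_sat:
FS = [c' + γ' z cos²β tanφ'] / [γ_sat z sinβ cosβ]
(For c' = 0 this reduces to FS = (γ'/γ_sat)·tanφ'/tanβ.)
γ' = 18.7 − 9.81 = 8.89 kN/m³
Numerator = 0.0 + 8.89·3.5·cos²11.4°·tan25.3° = 0.0 + 8.89·3.5·0.9609·0.4727 = 14.133 kPa
Denominator = 18.7·3.5·sin11.4°·cos11.4° = 18.7·3.5·0.1977·0.9803 = 12.681 kPa
FS = 14.133 / 12.681 = 1.114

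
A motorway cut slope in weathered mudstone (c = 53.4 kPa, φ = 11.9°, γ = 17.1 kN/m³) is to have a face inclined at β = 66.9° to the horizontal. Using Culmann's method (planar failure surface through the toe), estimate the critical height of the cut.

Culmann's analysis gives the critical failure plane at α_cr = (β + φ)/2 = (66.9 + 11.9)/2 = 39.4°, and the critical height
H_c = (4c/γ) · sinβ cosφ / [1 − cos(β − φ)]
    = (4·53.4/17.1) · sin66.9°·cos11.9° / [1 − cos(55.0°)]
    = 12.491 · 0.9198·0.9785 / [1 − 0.5736]
    = 12.491 · 0.9001 / 0.4264
    = 26.37 m

H_c = 26.37 m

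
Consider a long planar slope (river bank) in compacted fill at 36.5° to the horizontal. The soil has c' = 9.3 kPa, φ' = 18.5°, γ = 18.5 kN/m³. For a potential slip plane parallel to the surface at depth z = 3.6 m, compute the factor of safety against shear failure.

For an infinite slope with a slip plane parallel to the surface (no pore pressure): FS = [c' + γz cos²β tanφ'] / [γz sinβ cosβ].
γz = 18.5·3.6 = 66.60 kN/m²
Numerator = 9.3 + 66.60·cos²36.5°·tan18.5° = 9.3 + 66.60·0.6462·0.3346 = 23.700 kPa
Denominator = 66.60·sin36.5°·cos36.5° = 66.60·0.5948·0.8039 = 31.845 kPa
FS = 23.700 / 31.845 = 0.744

FS = 0.74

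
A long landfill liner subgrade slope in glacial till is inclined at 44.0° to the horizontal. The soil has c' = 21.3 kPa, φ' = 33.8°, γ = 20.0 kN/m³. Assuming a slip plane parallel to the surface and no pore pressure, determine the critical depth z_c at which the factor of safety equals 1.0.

Setting FS = 1.00 in FS = [c' + γz cos²β tanφ'] / [γz sinβ cosβ] and solving for z:
z = c' / [γ cosβ (FS·sinβ − cosβ·tanφ')]
  = 21.3 / [20.0·cos44.0°·(1.00·sin44.0° − cos44.0°·tan33.8°)]
  = 21.3 / [20.0·0.7193·(1.00·0.6947 − 0.7193·0.6694)]
  = 21.3 / 3.0659 = 6.947 m

z_c = 6.95 m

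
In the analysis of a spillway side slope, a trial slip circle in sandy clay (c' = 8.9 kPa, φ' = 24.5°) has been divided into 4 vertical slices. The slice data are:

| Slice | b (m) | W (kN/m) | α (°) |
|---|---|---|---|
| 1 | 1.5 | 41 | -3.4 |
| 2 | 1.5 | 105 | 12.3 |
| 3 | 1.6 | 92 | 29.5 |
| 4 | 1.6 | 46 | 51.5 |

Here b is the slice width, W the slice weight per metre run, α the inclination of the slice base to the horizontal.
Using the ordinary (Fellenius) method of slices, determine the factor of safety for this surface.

FS = 1.79

Ordinary method of slices: FS = Σ[c'·Δl_i + (W_i cosα_i)·tanφ'] / Σ W_i sinα_i, with Δl_i = b_i / cosα_i.
Slice 1: Δl = 1.5/cos(-3.4°) = 1.503 m; N'_1 = 41·cos(-3.4°) = 40.9; c'Δl = 13.37; W sinα = -2.4
Slice 2: Δl = 1.5/cos12.3° = 1.535 m; N'_2 = 105·cos12.3° = 102.6; c'Δl = 13.66; W sinα = 22.4
Slice 3: Δl = 1.6/cos29.5° = 1.838 m; N'_3 = 92·cos29.5° = 80.1; c'Δl = 16.36; W sinα = 45.3
Slice 4: Δl = 1.6/cos51.5° = 2.570 m; N'_4 = 46·cos51.5° = 28.6; c'Δl = 22.87; W sinα = 36.0
Σc'Δl = 66.3 kN/m; ΣN' = 252.2 kN/m; ΣW sinα = 101.2 kN/m
Resisting = 66.3 + 252.2·tan24.5° = 66.3 + 114.9 = 181.2 kN/m
FS = 181.2 / 101.2 = 1.790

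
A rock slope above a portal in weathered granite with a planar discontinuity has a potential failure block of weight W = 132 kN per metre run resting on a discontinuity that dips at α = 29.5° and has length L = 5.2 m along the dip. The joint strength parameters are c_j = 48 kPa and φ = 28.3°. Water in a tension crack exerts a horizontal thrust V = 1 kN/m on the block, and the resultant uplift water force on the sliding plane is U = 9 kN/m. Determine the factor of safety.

FS = 4.65

Resolving the block weight along and normal to the plane and applying the Mohr–Coulomb strength on the joint:
N' = W cosα − U − V sinα = 132·cos29.5° − 9 − 1·sin29.5° = 105.4 kN/m
Driving force T = W sinα + V cosα = 132·sin29.5° + 1·cos29.5° = 65.9 kN/m
Resisting force R = c_j·L + N'·tanφ = 48·5.2 + 105.4·tan28.3° = 249.6 + 56.7 = 306.3 kN/m
FS = R / T = 306.3 / 65.9 = 4.651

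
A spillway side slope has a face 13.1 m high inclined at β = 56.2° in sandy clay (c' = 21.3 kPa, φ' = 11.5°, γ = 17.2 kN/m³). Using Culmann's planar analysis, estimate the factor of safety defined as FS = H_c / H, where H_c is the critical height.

H_c = (4c'/γ) · sinβ cosφ' / [1 − cos(β − φ')]
    = (4·21.3/17.2) · sin56.2°·cos11.5° / [1 − cos44.7°]
    = 4.953 · 0.8143 / 0.2892 = 13.95 m
FS = H_c / H = 13.95 / 13.1 = 1.065

FS = 1.06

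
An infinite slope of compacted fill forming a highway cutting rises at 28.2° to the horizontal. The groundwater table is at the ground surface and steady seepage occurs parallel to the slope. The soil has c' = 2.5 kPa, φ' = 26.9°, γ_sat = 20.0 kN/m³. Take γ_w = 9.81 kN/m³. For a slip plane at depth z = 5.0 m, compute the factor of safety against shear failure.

With seepage parallel to the slope and the water table at the surface, the effective normal stress on the slip plane uses the buoyant unit weight γ' = γ_sat − γ_w while the driving shear stress uses γ_sat:
FS = [c' + γ' z cos²β tanφ'] / [γ_sat z sinβ cosβ]
γ' = 20.0 − 9.81 = 10.19 kN/m³
Numerator = 2.5 + 10.19·5.0·cos²28.2°·tan26.9° = 2.5 + 10.19·5.0·0.7767·0.5073 = 22.576 kPa
Denominator = 20.0·5.0·sin28.2°·cos28.2° = 20.0·5.0·0.4726·0.8813 = 41.646 kPa
FS = 22.576 / 41.646 = 0.542

FS = 0.54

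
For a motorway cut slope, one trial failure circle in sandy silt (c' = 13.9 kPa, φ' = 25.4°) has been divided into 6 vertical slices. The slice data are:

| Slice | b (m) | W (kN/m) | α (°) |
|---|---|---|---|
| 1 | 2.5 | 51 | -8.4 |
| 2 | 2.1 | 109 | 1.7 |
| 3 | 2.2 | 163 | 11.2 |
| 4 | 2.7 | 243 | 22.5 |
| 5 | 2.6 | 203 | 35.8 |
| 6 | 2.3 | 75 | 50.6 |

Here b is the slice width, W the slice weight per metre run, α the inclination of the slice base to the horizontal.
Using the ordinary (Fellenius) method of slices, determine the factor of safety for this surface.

FS = 1.99

Ordinary method of slices: FS = Σ[c'·Δl_i + (W_i cosα_i)·tanφ'] / Σ W_i sinα_i, with Δl_i = b_i / cosα_i.
Slice 1: Δl = 2.5/cos(-8.4°) = 2.527 m; N'_1 = 51·cos(-8.4°) = 50.5; c'Δl = 35.13; W sinα = -7.5
Slice 2: Δl = 2.1/cos1.7° = 2.101 m; N'_2 = 109·cos1.7° = 109.0; c'Δl = 29.20; W sinα = 3.2
Slice 3: Δl = 2.2/cos11.2° = 2.243 m; N'_3 = 163·cos11.2° = 159.9; c'Δl = 31.17; W sinα = 31.7
Slice 4: Δl = 2.7/cos22.5° = 2.922 m; N'_4 = 243·cos22.5° = 224.5; c'Δl = 40.62; W sinα = 93.0
Slice 5: Δl = 2.6/cos35.8° = 3.206 m; N'_5 = 203·cos35.8° = 164.6; c'Δl = 44.56; W sinα = 118.7
Slice 6: Δl = 2.3/cos50.6° = 3.624 m; N'_6 = 75·cos50.6° = 47.6; c'Δl = 50.37; W sinα = 58.0
Σc'Δl = 231.1 kN/m; ΣN' = 756.1 kN/m; ΣW sinα = 297.1 kN/m
Resisting = 231.1 + 756.1·tan25.4° = 231.1 + 359.0 = 590.1 kN/m
FS = 590.1 / 297.1 = 1.986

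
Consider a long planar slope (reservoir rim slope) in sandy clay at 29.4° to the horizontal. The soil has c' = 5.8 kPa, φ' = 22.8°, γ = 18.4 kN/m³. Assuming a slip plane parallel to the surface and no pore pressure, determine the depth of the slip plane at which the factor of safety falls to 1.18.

z = 1.70 m

Setting FS = 1.18 in FS = [c' + γz cos²β tanφ'] / [γz sinβ cosβ] and solving for z:
z = c' / [γ cosβ (FS·sinβ − cosβ·tanφ')]
  = 5.8 / [18.4·cos29.4°·(1.18·sin29.4° − cos29.4°·tan22.8°)]
  = 5.8 / [18.4·0.8712·(1.18·0.4909 − 0.8712·0.4204)]
  = 5.8 / 3.4151 = 1.698 m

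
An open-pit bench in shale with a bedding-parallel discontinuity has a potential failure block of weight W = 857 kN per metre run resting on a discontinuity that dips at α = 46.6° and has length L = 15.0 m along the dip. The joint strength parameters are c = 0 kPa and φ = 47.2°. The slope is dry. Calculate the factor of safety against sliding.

Resolving the block weight along and normal to the plane and applying the Mohr–Coulomb strength on the joint:
N' = W cosα = 857·cos46.6° = 588.8 kN/m
Driving force T = W sinα = 857·sin46.6° = 622.7 kN/m
Resisting force R = c·L + N'·tanφ = 0·15.0 + 588.8·tan47.2° = 0.0 + 635.9 = 635.9 kN/m
FS = R / T = 635.9 / 622.7 = 1.021

FS = 1.02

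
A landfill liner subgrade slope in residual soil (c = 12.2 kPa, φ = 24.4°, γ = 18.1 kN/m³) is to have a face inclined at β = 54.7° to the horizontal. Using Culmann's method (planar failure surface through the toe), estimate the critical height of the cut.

H_c = 14.67 m

Culmann's analysis gives the critical failure plane at α_cr = (β + φ)/2 = (54.7 + 24.4)/2 = 39.5°, and the critical height
H_c = (4c/γ) · sinβ cosφ / [1 − cos(β − φ)]
    = (4·12.2/18.1) · sin54.7°·cos24.4° / [1 − cos(30.3°)]
    = 2.696 · 0.8161·0.9107 / [1 − 0.8634]
    = 2.696 · 0.7432 / 0.1366
    = 14.67 m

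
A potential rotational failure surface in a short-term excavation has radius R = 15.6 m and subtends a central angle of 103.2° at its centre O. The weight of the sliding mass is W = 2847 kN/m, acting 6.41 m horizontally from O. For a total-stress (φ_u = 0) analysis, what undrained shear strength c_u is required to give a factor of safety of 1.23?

c_u = 51.2 kPa

FS = c_u·L_a·R / (W·d), so c_u = FS·W·d / (L_a·R).
Arc length L_a = R·θ = 15.6·(103.2°·π/180) = 15.6·1.8012 = 28.10 m
c_u = 1.23·2847·6.41 / (28.10·15.6) = 22446.6 / 438.34 = 51.21 kPa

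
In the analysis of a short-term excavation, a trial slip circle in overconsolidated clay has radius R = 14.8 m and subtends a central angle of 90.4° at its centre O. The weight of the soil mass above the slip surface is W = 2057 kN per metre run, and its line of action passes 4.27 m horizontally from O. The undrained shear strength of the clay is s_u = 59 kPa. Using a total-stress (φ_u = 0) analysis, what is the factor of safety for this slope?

FS = 2.32

Taking moments about the centre O, the resisting moment is provided by the undrained shear strength acting along the arc:
Arc length L_a = R·θ = 14.8·(90.4°·π/180) = 14.8·1.5778 = 23.35 m
M_R = s_u·L_a·R = 59·23.35·14.8 = 20390.2 kN·m/m
M_D = W·d = 2057·4.27 = 8783.4 kN·m/m
FS = M_R / M_D = 20390.2 / 8783.4 = 2.321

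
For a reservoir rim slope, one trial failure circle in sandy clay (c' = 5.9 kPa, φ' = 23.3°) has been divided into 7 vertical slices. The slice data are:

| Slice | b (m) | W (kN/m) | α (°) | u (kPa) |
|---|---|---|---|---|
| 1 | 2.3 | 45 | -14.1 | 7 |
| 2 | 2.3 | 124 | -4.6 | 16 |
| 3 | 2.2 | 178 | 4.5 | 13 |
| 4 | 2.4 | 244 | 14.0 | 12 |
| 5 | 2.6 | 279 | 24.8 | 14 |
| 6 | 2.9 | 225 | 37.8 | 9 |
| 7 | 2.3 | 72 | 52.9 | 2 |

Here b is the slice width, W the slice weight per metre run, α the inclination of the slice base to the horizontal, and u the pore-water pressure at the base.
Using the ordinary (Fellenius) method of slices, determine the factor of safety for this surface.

FS = 1.34

Ordinary method of slices: FS = Σ[c'·Δl_i + (W_i cosα_i − u_i·Δl_i)·tanφ'] / Σ W_i sinα_i, with Δl_i = b_i / cosα_i.
Slice 1: Δl = 2.3/cos(-14.1°) = 2.371 m; N'_1 = 45·cos(-14.1°) − 7·2.371 = 27.0; c'Δl = 13.99; W sinα = -11.0
Slice 2: Δl = 2.3/cos(-4.6°) = 2.307 m; N'_2 = 124·cos(-4.6°) − 16·2.307 = 86.7; c'Δl = 13.61; W sinα = -9.9
Slice 3: Δl = 2.2/cos4.5° = 2.207 m; N'_3 = 178·cos4.5° − 13·2.207 = 148.8; c'Δl = 13.02; W sinα = 14.0
Slice 4: Δl = 2.4/cos14.0° = 2.473 m; N'_4 = 244·cos14.0° − 12·2.473 = 207.1; c'Δl = 14.59; W sinα = 59.0
Slice 5: Δl = 2.6/cos24.8° = 2.864 m; N'_5 = 279·cos24.8° − 14·2.864 = 213.2; c'Δl = 16.90; W sinα = 117.0
Slice 6: Δl = 2.9/cos37.8° = 3.670 m; N'_6 = 225·cos37.8° − 9·3.670 = 144.8; c'Δl = 21.65; W sinα = 137.9
Slice 7: Δl = 2.3/cos52.9° = 3.813 m; N'_7 = 72·cos52.9° − 2·3.813 = 35.8; c'Δl = 22.50; W sinα = 57.4
Σc'Δl = 116.3 kN/m; ΣN' = 863.3 kN/m; ΣW sinα = 364.4 kN/m
Resisting = 116.3 + 863.3·tan23.3° = 116.3 + 371.8 = 488.1 kN/m
FS = 488.1 / 364.4 = 1.339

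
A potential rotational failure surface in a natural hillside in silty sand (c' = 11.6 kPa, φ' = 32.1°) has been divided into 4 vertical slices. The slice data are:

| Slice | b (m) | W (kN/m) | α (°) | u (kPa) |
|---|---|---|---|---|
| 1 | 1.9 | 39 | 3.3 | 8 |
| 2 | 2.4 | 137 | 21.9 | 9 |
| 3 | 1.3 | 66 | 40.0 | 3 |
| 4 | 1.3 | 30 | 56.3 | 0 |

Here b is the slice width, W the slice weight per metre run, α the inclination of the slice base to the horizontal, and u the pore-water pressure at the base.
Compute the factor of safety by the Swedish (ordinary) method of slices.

FS = 1.81

Ordinary method of slices: FS = Σ[c'·Δl_i + (W_i cosα_i − u_i·Δl_i)·tanφ'] / Σ W_i sinα_i, with Δl_i = b_i / cosα_i.
Slice 1: Δl = 1.9/cos3.3° = 1.903 m; N'_1 = 39·cos3.3° − 8·1.903 = 23.7; c'Δl = 22.08; W sinα = 2.2
Slice 2: Δl = 2.4/cos21.9° = 2.587 m; N'_2 = 137·cos21.9° − 9·2.587 = 103.8; c'Δl = 30.01; W sinα = 51.1
Slice 3: Δl = 1.3/cos40.0° = 1.697 m; N'_3 = 66·cos40.0° − 3·1.697 = 45.5; c'Δl = 19.69; W sinα = 42.4
Slice 4: Δl = 1.3/cos56.3° = 2.343 m; N'_4 = 30·cos56.3° − 0·2.343 = 16.6; c'Δl = 27.18; W sinα = 25.0
Σc'Δl = 98.9 kN/m; ΣN' = 189.7 kN/m; ΣW sinα = 120.7 kN/m
Resisting = 98.9 + 189.7·tan32.1° = 98.9 + 119.0 = 217.9 kN/m
FS = 217.9 / 120.7 = 1.805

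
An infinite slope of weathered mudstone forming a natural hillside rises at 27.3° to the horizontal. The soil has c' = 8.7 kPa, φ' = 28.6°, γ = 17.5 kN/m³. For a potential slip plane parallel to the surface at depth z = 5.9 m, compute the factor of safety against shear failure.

For an infinite slope with a slip plane parallel to the surface (no pore pressure): FS = [c' + γz cos²β tanφ'] / [γz sinβ cosβ].
γz = 17.5·5.9 = 103.25 kN/m²
Numerator = 8.7 + 103.25·cos²27.3°·tan28.6° = 8.7 + 103.25·0.7896·0.5452 = 53.152 kPa
Denominator = 103.25·sin27.3°·cos27.3° = 103.25·0.4586·0.8886 = 42.081 kPa
FS = 53.152 / 42.081 = 1.263

FS = 1.26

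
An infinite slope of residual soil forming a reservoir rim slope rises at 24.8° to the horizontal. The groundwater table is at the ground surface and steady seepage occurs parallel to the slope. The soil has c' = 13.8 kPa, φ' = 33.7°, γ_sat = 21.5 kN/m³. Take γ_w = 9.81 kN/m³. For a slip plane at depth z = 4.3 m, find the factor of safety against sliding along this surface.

FS = 1.18

With seepage parallel to the slope and the water table at the surface, the effective normal stress on the slip plane uses the buoyant unit weight γ' = γ_sat − γ_w while the driving shear stress uses γ_sat:
FS = [c' + γ' z cos²β tanφ'] / [γ_sat z sinβ cosβ]
γ' = 21.5 − 9.81 = 11.69 kN/m³
Numerator = 13.8 + 11.69·4.3·cos²24.8°·tan33.7° = 13.8 + 11.69·4.3·0.8241·0.6669 = 41.426 kPa
Denominator = 21.5·4.3·sin24.8°·cos24.8° = 21.5·4.3·0.4195·0.9078 = 35.202 kPa
FS = 41.426 / 35.202 = 1.177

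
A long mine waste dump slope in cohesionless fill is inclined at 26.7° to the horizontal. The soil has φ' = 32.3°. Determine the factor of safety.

FS = 1.26

For a dry cohesionless infinite slope the factor of safety is FS = tanφ' / tanβ.
FS = tan32.3° / tan26.7° = 0.6322 / 0.5029 = 1.257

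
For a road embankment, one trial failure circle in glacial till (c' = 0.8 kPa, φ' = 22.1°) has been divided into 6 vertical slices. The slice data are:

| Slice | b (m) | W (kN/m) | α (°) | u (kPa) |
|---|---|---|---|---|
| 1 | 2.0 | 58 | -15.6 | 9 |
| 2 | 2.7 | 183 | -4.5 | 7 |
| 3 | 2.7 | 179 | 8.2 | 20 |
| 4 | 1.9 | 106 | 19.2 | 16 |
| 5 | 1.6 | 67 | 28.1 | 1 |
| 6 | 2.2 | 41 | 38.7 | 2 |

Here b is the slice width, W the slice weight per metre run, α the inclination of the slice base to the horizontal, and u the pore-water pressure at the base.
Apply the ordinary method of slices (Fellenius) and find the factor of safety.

FS = 2.33

Ordinary method of slices: FS = Σ[c'·Δl_i + (W_i cosα_i − u_i·Δl_i)·tanφ'] / Σ W_i sinα_i, with Δl_i = b_i / cosα_i.
Slice 1: Δl = 2.0/cos(-15.6°) = 2.076 m; N'_1 = 58·cos(-15.6°) − 9·2.076 = 37.2; c'Δl = 1.66; W sinα = -15.6
Slice 2: Δl = 2.7/cos(-4.5°) = 2.708 m; N'_2 = 183·cos(-4.5°) − 7·2.708 = 163.5; c'Δl = 2.17; W sinα = -14.4
Slice 3: Δl = 2.7/cos8.2° = 2.728 m; N'_3 = 179·cos8.2° − 20·2.728 = 122.6; c'Δl = 2.18; W sinα = 25.5
Slice 4: Δl = 1.9/cos19.2° = 2.012 m; N'_4 = 106·cos19.2° − 16·2.012 = 67.9; c'Δl = 1.61; W sinα = 34.9
Slice 5: Δl = 1.6/cos28.1° = 1.814 m; N'_5 = 67·cos28.1° − 1·1.814 = 57.3; c'Δl = 1.45; W sinα = 31.6
Slice 6: Δl = 2.2/cos38.7° = 2.819 m; N'_6 = 41·cos38.7° − 2·2.819 = 26.4; c'Δl = 2.26; W sinα = 25.6
Σc'Δl = 11.3 kN/m; ΣN' = 474.8 kN/m; ΣW sinα = 87.6 kN/m
Resisting = 11.3 + 474.8·tan22.1° = 11.3 + 192.8 = 204.1 kN/m
FS = 204.1 / 87.6 = 2.330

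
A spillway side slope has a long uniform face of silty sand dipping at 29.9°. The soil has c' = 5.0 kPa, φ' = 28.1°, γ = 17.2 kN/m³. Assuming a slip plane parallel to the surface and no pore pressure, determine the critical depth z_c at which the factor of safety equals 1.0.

Setting FS = 1.00 in FS = [c' + γz cos²β tanφ'] / [γz sinβ cosβ] and solving for z:
z = c' / [γ cosβ (FS·sinβ − cosβ·tanφ')]
  = 5.0 / [17.2·cos29.9°·(1.00·sin29.9° − cos29.9°·tan28.1°)]
  = 5.0 / [17.2·0.8669·(1.00·0.4985 − 0.8669·0.5340)]
  = 5.0 / 0.5309 = 9.417 m

z_c = 9.42 m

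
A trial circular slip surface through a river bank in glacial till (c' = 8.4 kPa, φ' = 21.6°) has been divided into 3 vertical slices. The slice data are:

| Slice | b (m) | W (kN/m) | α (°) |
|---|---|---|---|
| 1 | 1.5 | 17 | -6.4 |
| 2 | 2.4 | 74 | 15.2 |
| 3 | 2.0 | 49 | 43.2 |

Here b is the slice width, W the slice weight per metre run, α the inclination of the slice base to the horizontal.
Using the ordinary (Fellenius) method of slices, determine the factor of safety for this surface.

Ordinary method of slices: FS = Σ[c'·Δl_i + (W_i cosα_i)·tanφ'] / Σ W_i sinα_i, with Δl_i = b_i / cosα_i.
Slice 1: Δl = 1.5/cos(-6.4°) = 1.509 m; N'_1 = 17·cos(-6.4°) = 16.9; c'Δl = 12.68; W sinα = -1.9
Slice 2: Δl = 2.4/cos15.2° = 2.487 m; N'_2 = 74·cos15.2° = 71.4; c'Δl = 20.89; W sinα = 19.4
Slice 3: Δl = 2.0/cos43.2° = 2.744 m; N'_3 = 49·cos43.2° = 35.7; c'Δl = 23.05; W sinα = 33.5
Σc'Δl = 56.6 kN/m; ΣN' = 124.0 kN/m; ΣW sinα = 51.0 kN/m
Resisting = 56.6 + 124.0·tan21.6° = 56.6 + 49.1 = 105.7 kN/m
FS = 105.7 / 51.0 = 2.071

FS = 2.07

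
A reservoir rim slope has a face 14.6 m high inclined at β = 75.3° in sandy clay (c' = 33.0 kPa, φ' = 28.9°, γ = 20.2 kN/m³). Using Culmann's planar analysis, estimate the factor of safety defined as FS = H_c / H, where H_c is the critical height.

FS = 1.22

H_c = (4c'/γ) · sinβ cosφ' / [1 − cos(β − φ')]
    = (4·33.0/20.2) · sin75.3°·cos28.9° / [1 − cos46.4°]
    = 6.535 · 0.8468 / 0.3104 = 17.83 m
FS = H_c / H = 17.83 / 14.6 = 1.221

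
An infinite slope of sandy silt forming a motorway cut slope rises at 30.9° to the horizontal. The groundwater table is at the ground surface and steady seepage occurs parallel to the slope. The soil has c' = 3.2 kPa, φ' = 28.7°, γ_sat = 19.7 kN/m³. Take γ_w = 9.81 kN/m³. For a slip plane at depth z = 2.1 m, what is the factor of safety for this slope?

With seepage parallel to the slope and the water table at the surface, the effective normal stress on the slip plane uses the buoyant unit weight γ' = γ_sat − γ_w while the driving shear stress uses γ_sat:
FS = [c' + γ' z cos²β tanφ'] / [γ_sat z sinβ cosβ]
γ' = 19.7 − 9.81 = 9.89 kN/m³
Numerator = 3.2 + 9.89·2.1·cos²30.9°·tan28.7° = 3.2 + 9.89·2.1·0.7363·0.5475 = 11.572 kPa
Denominator = 19.7·2.1·sin30.9°·cos30.9° = 19.7·2.1·0.5135·0.8581 = 18.230 kPa
FS = 11.572 / 18.230 = 0.635

FS = 0.63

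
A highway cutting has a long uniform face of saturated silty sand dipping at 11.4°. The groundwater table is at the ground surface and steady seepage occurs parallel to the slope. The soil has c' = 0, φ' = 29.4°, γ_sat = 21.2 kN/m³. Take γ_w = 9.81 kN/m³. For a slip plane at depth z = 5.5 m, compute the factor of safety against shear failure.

With seepage parallel to the slope and the water table at the surface, the effective normal stress on the slip plane uses the buoyant unit weight γ' = γ_sat − γ_w while the driving shear stress uses γ_sat:
FS = [c' + γ' z cos²β tanφ'] / [γ_sat z sinβ cosβ]
(For c' = 0 this reduces to FS = (γ'/γ_sat)·tanφ'/tanβ.)
γ' = 21.2 − 9.81 = 11.39 kN/m³
Numerator = 0.0 + 11.39·5.5·cos²11.4°·tan29.4° = 0.0 + 11.39·5.5·0.9609·0.5635 = 33.920 kPa
Denominator = 21.2·5.5·sin11.4°·cos11.4° = 21.2·5.5·0.1977·0.9803 = 22.592 kPa
FS = 33.920 / 22.592 = 1.501

FS = 1.50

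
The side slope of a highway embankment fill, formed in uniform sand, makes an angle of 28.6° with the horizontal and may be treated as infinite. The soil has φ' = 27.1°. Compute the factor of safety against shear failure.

FS = 0.94

For a dry cohesionless infinite slope the factor of safety is FS = tanφ' / tanβ.
FS = tan27.1° / tan28.6° = 0.5117 / 0.5452 = 0.939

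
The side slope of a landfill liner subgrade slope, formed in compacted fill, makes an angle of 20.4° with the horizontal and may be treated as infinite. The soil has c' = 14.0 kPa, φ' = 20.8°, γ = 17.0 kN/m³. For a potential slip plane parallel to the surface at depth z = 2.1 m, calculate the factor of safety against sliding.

FS = 2.22

For an infinite slope with a slip plane parallel to the surface (no pore pressure): FS = [c' + γz cos²β tanφ'] / [γz sinβ cosβ].
γz = 17.0·2.1 = 35.70 kN/m²
Numerator = 14.0 + 35.70·cos²20.4°·tan20.8° = 14.0 + 35.70·0.8785·0.3799 = 25.913 kPa
Denominator = 35.70·sin20.4°·cos20.4° = 35.70·0.3486·0.9373 = 11.664 kPa
FS = 25.913 / 11.664 = 2.222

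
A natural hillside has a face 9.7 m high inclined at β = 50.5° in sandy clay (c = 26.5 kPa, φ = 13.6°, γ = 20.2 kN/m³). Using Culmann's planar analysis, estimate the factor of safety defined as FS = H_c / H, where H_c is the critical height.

H_c = (4c/γ) · sinβ cosφ / [1 − cos(β − φ)]
    = (4·26.5/20.2) · sin50.5°·cos13.6° / [1 − cos36.9°]
    = 5.248 · 0.7500 / 0.2003 = 19.65 m
FS = H_c / H = 19.65 / 9.7 = 2.025

FS = 2.03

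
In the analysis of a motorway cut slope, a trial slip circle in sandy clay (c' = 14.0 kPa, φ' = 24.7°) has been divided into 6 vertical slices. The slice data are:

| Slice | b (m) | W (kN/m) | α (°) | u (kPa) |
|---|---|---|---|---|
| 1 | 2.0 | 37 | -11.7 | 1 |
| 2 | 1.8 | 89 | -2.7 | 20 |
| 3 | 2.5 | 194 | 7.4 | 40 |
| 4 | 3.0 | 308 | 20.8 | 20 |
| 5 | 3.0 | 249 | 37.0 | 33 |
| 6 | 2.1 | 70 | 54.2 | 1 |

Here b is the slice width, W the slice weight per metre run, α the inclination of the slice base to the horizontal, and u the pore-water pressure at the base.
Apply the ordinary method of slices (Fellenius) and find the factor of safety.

FS = 1.44

Ordinary method of slices: FS = Σ[c'·Δl_i + (W_i cosα_i − u_i·Δl_i)·tanφ'] / Σ W_i sinα_i, with Δl_i = b_i / cosα_i.
Slice 1: Δl = 2.0/cos(-11.7°) = 2.042 m; N'_1 = 37·cos(-11.7°) − 1·2.042 = 34.2; c'Δl = 28.59; W sinα = -7.5
Slice 2: Δl = 1.8/cos(-2.7°) = 1.802 m; N'_2 = 89·cos(-2.7°) − 20·1.802 = 52.9; c'Δl = 25.23; W sinα = -4.2
Slice 3: Δl = 2.5/cos7.4° = 2.521 m; N'_3 = 194·cos7.4° − 40·2.521 = 91.5; c'Δl = 35.29; W sinα = 25.0
Slice 4: Δl = 3.0/cos20.8° = 3.209 m; N'_4 = 308·cos20.8° − 20·3.209 = 223.7; c'Δl = 44.93; W sinα = 109.4
Slice 5: Δl = 3.0/cos37.0° = 3.756 m; N'_5 = 249·cos37.0° − 33·3.756 = 74.9; c'Δl = 52.59; W sinα = 149.9
Slice 6: Δl = 2.1/cos54.2° = 3.590 m; N'_6 = 70·cos54.2° − 1·3.590 = 37.4; c'Δl = 50.26; W sinα = 56.8
Σc'Δl = 236.9 kN/m; ΣN' = 514.6 kN/m; ΣW sinα = 329.3 kN/m
Resisting = 236.9 + 514.6·tan24.7° = 236.9 + 236.7 = 473.6 kN/m
FS = 473.6 / 329.3 = 1.438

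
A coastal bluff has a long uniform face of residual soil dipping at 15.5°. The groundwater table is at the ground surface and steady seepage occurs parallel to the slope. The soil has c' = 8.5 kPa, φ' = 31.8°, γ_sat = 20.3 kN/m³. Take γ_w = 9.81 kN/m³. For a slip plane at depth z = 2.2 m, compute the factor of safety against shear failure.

FS = 1.89

With seepage parallel to the slope and the water table at the surface, the effective normal stress on the slip plane uses the buoyant unit weight γ' = γ_sat − γ_w while the driving shear stress uses γ_sat:
FS = [c' + γ' z cos²β tanφ'] / [γ_sat z sinβ cosβ]
γ' = 20.3 − 9.81 = 10.49 kN/m³
Numerator = 8.5 + 10.49·2.2·cos²15.5°·tan31.8° = 8.5 + 10.49·2.2·0.9286·0.6200 = 21.787 kPa
Denominator = 20.3·2.2·sin15.5°·cos15.5° = 20.3·2.2·0.2672·0.9636 = 11.501 kPa
FS = 21.787 / 11.501 = 1.894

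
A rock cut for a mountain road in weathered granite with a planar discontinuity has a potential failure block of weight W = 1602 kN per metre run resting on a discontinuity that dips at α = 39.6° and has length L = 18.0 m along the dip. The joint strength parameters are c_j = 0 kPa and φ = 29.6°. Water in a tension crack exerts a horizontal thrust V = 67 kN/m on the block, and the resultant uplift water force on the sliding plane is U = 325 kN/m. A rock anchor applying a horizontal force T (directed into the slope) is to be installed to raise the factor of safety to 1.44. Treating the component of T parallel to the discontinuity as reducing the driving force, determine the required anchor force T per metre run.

T = 715 kN/m

Resolving forces along and normal to the sliding plane, with the horizontal anchor force T adding T·sinα to the effective normal force and T·cosα acting up the plane against the driving force:
FS = [c_jL + (W cosα − U − V sinα + T sinα) tanφ] / [W sinα + V cosα − T cosα]
Without the anchor: N' = 866.7 kN/m, driving T_d = 1072.8 kN/m, resisting R = 0·18.0 + 866.7·tan29.6° = 492.3 kN/m, FS = 0.46.
Setting FS = 1.44 and solving for T:
1.44·(1072.8 − T cos39.6°) = 492.3 + T sin39.6°·tan29.6°
T·(sin39.6°·tan29.6° + 1.44·cos39.6°) = 1.44·1072.8 − 492.3
T·(0.6374·0.5681 + 1.44·0.7705) = 1544.8 − 492.3 = 1052.5
T·1.4716 = 1052.5
T = 715.2 kN/m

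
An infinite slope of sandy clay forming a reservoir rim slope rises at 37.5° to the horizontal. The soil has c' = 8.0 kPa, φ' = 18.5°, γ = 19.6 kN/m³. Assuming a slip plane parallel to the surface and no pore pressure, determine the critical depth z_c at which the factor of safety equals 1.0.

Setting FS = 1.00 in FS = [c' + γz cos²β tanφ'] / [γz sinβ cosβ] and solving for z:
z = c' / [γ cosβ (FS·sinβ − cosβ·tanφ')]
  = 8.0 / [19.6·cos37.5°·(1.00·sin37.5° − cos37.5°·tan18.5°)]
  = 8.0 / [19.6·0.7934·(1.00·0.6088 − 0.7934·0.3346)]
  = 8.0 / 5.3384 = 1.499 m

z_c = 1.50 m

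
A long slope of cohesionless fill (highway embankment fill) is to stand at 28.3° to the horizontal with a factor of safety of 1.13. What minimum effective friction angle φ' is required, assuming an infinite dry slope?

φ' = 31.3°

FS = tanφ'/tanβ ⇒ tanφ' = FS · tanβ = 1.13 · tan28.3° = 0.6084
φ' = arctan(0.6084) = 31.32°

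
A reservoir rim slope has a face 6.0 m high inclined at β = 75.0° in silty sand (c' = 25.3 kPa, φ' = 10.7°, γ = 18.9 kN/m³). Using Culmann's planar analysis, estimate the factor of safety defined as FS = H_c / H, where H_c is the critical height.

H_c = (4c'/γ) · sinβ cosφ' / [1 − cos(β − φ')]
    = (4·25.3/18.9) · sin75.0°·cos10.7° / [1 − cos64.3°]
    = 5.354 · 0.9491 / 0.5663 = 8.97 m
FS = H_c / H = 8.97 / 6.0 = 1.496

FS = 1.50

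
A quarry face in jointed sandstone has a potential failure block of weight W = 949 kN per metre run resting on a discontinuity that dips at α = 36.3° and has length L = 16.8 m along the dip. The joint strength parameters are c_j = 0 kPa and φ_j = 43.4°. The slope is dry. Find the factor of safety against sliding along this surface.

FS = 1.29

Resolving the block weight along and normal to the plane and applying the Mohr–Coulomb strength on the joint:
N' = W cosα = 949·cos36.3° = 764.8 kN/m
Driving force T = W sinα = 949·sin36.3° = 561.8 kN/m
Resisting force R = c_j·L + N'·tanφ_j = 0·16.8 + 764.8·tan43.4° = 0.0 + 723.3 = 723.3 kN/m
FS = R / T = 723.3 / 561.8 = 1.287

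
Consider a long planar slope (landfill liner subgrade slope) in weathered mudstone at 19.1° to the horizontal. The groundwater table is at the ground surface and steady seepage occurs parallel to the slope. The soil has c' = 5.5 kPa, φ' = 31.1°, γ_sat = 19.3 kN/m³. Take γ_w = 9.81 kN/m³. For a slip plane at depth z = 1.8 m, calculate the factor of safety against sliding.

With seepage parallel to the slope and the water table at the surface, the effective normal stress on the slip plane uses the buoyant unit weight γ' = γ_sat − γ_w while the driving shear stress uses γ_sat:
FS = [c' + γ' z cos²β tanφ'] / [γ_sat z sinβ cosβ]
γ' = 19.3 − 9.81 = 9.49 kN/m³
Numerator = 5.5 + 9.49·1.8·cos²19.1°·tan31.1° = 5.5 + 9.49·1.8·0.8929·0.6032 = 14.701 kPa
Denominator = 19.3·1.8·sin19.1°·cos19.1° = 19.3·1.8·0.3272·0.9449 = 10.742 kPa
FS = 14.701 / 10.742 = 1.369

FS = 1.37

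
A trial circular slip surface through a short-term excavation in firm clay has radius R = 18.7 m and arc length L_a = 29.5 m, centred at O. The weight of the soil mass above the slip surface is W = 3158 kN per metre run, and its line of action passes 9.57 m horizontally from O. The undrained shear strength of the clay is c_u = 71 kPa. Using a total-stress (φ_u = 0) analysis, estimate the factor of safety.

Taking moments about the centre O, the resisting moment is provided by the undrained shear strength acting along the arc:
M_R = c_u·L_a·R = 71·29.50·18.7 = 39167.2 kN·m/m
M_D = W·d = 3158·9.57 = 30222.1 kN·m/m
FS = M_R / M_D = 39167.2 / 30222.1 = 1.296

FS = 1.30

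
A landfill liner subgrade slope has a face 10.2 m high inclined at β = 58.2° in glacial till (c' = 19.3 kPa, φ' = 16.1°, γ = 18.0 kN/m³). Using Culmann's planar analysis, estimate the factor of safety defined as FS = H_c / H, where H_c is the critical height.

FS = 1.33

H_c = (4c'/γ) · sinβ cosφ' / [1 − cos(β − φ')]
    = (4·19.3/18.0) · sin58.2°·cos16.1° / [1 − cos42.1°]
    = 4.289 · 0.8166 / 0.2580 = 13.57 m
FS = H_c / H = 13.57 / 10.2 = 1.331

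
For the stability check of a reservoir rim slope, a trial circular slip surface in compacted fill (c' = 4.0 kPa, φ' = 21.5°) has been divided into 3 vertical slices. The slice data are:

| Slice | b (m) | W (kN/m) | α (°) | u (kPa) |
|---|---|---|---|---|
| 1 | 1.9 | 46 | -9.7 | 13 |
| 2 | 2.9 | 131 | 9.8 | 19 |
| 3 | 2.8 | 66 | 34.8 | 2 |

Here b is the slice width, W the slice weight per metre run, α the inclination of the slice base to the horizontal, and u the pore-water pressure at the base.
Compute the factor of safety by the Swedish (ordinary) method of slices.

FS = 1.70

Ordinary method of slices: FS = Σ[c'·Δl_i + (W_i cosα_i − u_i·Δl_i)·tanφ'] / Σ W_i sinα_i, with Δl_i = b_i / cosα_i.
Slice 1: Δl = 1.9/cos(-9.7°) = 1.928 m; N'_1 = 46·cos(-9.7°) − 13·1.928 = 20.3; c'Δl = 7.71; W sinα = -7.8
Slice 2: Δl = 2.9/cos9.8° = 2.943 m; N'_2 = 131·cos9.8° − 19·2.943 = 73.2; c'Δl = 11.77; W sinα = 22.3
Slice 3: Δl = 2.8/cos34.8° = 3.410 m; N'_3 = 66·cos34.8° − 2·3.410 = 47.4; c'Δl = 13.64; W sinα = 37.7
Σc'Δl = 33.1 kN/m; ΣN' = 140.8 kN/m; ΣW sinα = 52.2 kN/m
Resisting = 33.1 + 140.8·tan21.5° = 33.1 + 55.5 = 88.6 kN/m
FS = 88.6 / 52.2 = 1.697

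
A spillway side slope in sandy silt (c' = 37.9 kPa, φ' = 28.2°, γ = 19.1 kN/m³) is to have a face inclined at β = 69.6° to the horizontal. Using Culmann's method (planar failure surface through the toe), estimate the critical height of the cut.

H_c = 26.24 m

Culmann's analysis gives the critical failure plane at α_cr = (β + φ')/2 = (69.6 + 28.2)/2 = 48.9°, and the critical height
H_c = (4c'/γ) · sinβ cosφ' / [1 − cos(β − φ')]
    = (4·37.9/19.1) · sin69.6°·cos28.2° / [1 − cos(41.4°)]
    = 7.937 · 0.9373·0.8813 / [1 − 0.7501]
    = 7.937 · 0.8260 / 0.2499
    = 26.24 m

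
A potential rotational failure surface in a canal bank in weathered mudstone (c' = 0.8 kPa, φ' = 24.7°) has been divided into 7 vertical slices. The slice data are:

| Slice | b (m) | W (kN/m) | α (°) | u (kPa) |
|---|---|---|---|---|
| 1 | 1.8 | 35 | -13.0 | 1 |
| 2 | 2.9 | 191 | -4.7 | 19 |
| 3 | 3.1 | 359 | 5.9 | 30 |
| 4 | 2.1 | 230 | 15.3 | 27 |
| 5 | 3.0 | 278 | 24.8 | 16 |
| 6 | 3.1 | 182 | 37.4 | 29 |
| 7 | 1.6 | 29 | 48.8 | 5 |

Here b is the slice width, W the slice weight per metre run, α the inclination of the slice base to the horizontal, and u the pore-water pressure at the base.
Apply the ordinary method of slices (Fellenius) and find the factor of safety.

Ordinary method of slices: FS = Σ[c'·Δl_i + (W_i cosα_i − u_i·Δl_i)·tanφ'] / Σ W_i sinα_i, with Δl_i = b_i / cosα_i.
Slice 1: Δl = 1.8/cos(-13.0°) = 1.847 m; N'_1 = 35·cos(-13.0°) − 1·1.847 = 32.3; c'Δl = 1.48; W sinα = -7.9
Slice 2: Δl = 2.9/cos(-4.7°) = 2.910 m; N'_2 = 191·cos(-4.7°) − 19·2.910 = 135.1; c'Δl = 2.33; W sinα = -15.7
Slice 3: Δl = 3.1/cos5.9° = 3.117 m; N'_3 = 359·cos5.9° − 30·3.117 = 263.6; c'Δl = 2.49; W sinα = 36.9
Slice 4: Δl = 2.1/cos15.3° = 2.177 m; N'_4 = 230·cos15.3° − 27·2.177 = 163.1; c'Δl = 1.74; W sinα = 60.7
Slice 5: Δl = 3.0/cos24.8° = 3.305 m; N'_5 = 278·cos24.8° − 16·3.305 = 199.5; c'Δl = 2.64; W sinα = 116.6
Slice 6: Δl = 3.1/cos37.4° = 3.902 m; N'_6 = 182·cos37.4° − 29·3.902 = 31.4; c'Δl = 3.12; W sinα = 110.5
Slice 7: Δl = 1.6/cos48.8° = 2.429 m; N'_7 = 29·cos48.8° − 5·2.429 = 7.0; c'Δl = 1.94; W sinα = 21.8
Σc'Δl = 15.7 kN/m; ΣN' = 831.9 kN/m; ΣW sinα = 323.0 kN/m
Resisting = 15.7 + 831.9·tan24.7° = 15.7 + 382.6 = 398.4 kN/m
FS = 398.4 / 323.0 = 1.233

FS = 1.23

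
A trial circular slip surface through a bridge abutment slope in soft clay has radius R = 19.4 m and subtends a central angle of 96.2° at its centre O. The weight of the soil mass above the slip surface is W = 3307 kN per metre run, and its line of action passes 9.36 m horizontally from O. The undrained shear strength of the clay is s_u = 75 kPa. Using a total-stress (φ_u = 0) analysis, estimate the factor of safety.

Taking moments about the centre O, the resisting moment is provided by the undrained shear strength acting along the arc:
Arc length L_a = R·θ = 19.4·(96.2°·π/180) = 19.4·1.6790 = 32.57 m
M_R = s_u·L_a·R = 75·32.57·19.4 = 47393.3 kN·m/m
M_D = W·d = 3307·9.36 = 30953.5 kN·m/m
FS = M_R / M_D = 47393.3 / 30953.5 = 1.531

FS = 1.53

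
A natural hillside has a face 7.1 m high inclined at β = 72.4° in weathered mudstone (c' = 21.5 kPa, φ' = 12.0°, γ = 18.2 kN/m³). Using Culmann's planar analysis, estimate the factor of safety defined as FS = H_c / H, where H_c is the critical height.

H_c = (4c'/γ) · sinβ cosφ' / [1 − cos(β − φ')]
    = (4·21.5/18.2) · sin72.4°·cos12.0° / [1 − cos60.4°]
    = 4.725 · 0.9324 / 0.5061 = 8.71 m
FS = H_c / H = 8.71 / 7.1 = 1.226

FS = 1.23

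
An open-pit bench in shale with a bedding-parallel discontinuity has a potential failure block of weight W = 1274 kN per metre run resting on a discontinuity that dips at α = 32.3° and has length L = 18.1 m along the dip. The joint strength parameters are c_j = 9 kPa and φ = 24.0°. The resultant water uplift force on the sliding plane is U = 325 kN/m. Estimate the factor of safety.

Resolving the block weight along and normal to the plane and applying the Mohr–Coulomb strength on the joint:
N' = W cosα − U = 1274·cos32.3° − 325 = 751.9 kN/m
Driving force T = W sinα = 1274·sin32.3° = 680.8 kN/m
Resisting force R = c_j·L + N'·tanφ = 9·18.1 + 751.9·tan24.0° = 162.9 + 334.8 = 497.7 kN/m
FS = R / T = 497.7 / 680.8 = 0.731

FS = 0.73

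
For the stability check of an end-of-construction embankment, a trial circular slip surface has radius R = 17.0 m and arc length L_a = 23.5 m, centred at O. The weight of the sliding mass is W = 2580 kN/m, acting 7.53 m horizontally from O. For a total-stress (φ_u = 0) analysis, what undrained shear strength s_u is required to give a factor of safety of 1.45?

FS = s_u·L_a·R / (W·d), so s_u = FS·W·d / (L_a·R).
s_u = 1.45·2580·7.53 / (23.50·17.0) = 28169.7 / 399.50 = 70.51 kPa

s_u = 70.5 kPa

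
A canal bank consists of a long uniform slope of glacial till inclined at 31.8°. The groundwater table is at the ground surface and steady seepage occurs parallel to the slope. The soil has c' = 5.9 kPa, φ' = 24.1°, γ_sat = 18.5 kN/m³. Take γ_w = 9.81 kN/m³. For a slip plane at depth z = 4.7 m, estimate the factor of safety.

With seepage parallel to the slope and the water table at the surface, the effective normal stress on the slip plane uses the buoyant unit weight γ' = γ_sat − γ_w while the driving shear stress uses γ_sat:
FS = [c' + γ' z cos²β tanφ'] / [γ_sat z sinβ cosβ]
γ' = 18.5 − 9.81 = 8.69 kN/m³
Numerator = 5.9 + 8.69·4.7·cos²31.8°·tan24.1° = 5.9 + 8.69·4.7·0.7223·0.4473 = 19.097 kPa
Denominator = 18.5·4.7·sin31.8°·cos31.8° = 18.5·4.7·0.5270·0.8499 = 38.941 kPa
FS = 19.097 / 38.941 = 0.490

FS = 0.49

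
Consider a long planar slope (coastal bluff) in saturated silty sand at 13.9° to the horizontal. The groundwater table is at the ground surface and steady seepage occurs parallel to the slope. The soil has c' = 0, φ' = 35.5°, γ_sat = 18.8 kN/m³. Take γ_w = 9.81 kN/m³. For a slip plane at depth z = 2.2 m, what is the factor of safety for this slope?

FS = 1.38

With seepage parallel to the slope and the water table at the surface, the effective normal stress on the slip plane uses the buoyant unit weight γ' = γ_sat − γ_w while the driving shear stress uses γ_sat:
FS = [c' + γ' z cos²β tanφ'] / [γ_sat z sinβ cosβ]
(For c' = 0 this reduces to FS = (γ'/γ_sat)·tanφ'/tanβ.)
γ' = 18.8 − 9.81 = 8.99 kN/m³
Numerator = 0.0 + 8.99·2.2·cos²13.9°·tan35.5° = 0.0 + 8.99·2.2·0.9423·0.7133 = 13.293 kPa
Denominator = 18.8·2.2·sin13.9°·cos13.9° = 18.8·2.2·0.2402·0.9707 = 9.645 kPa
FS = 13.293 / 9.645 = 1.378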